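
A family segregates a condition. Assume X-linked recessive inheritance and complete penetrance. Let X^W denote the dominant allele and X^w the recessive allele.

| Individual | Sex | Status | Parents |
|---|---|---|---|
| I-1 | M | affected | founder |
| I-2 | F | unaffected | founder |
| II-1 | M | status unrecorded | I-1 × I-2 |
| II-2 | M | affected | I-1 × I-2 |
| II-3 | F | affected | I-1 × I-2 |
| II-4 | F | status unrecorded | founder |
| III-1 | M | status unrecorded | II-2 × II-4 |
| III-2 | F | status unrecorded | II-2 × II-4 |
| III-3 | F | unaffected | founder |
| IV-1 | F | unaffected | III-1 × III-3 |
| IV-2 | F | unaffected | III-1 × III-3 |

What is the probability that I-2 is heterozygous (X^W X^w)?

I-2 is unaffected so carries W and passed w to II-2 (X^w Y), so I-2 is X^W X^w, giving P(X^W X^w) = 1.

1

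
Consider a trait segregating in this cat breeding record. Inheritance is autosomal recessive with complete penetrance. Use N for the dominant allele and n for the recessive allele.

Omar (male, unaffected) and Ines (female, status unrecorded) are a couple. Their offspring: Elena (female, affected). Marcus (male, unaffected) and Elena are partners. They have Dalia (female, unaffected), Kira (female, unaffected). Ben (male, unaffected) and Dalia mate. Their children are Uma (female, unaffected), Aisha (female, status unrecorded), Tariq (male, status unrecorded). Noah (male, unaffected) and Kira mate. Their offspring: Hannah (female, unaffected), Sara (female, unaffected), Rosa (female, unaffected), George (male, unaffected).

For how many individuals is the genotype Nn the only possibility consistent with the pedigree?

3

Obligate heterozygotes: Omar is unaffected so carries N and passed n to Elena (nn), so Omar is Nn; Dalia is unaffected so carries N and received n from Elena (nn), so Dalia is Nn; Kira is unaffected so carries N and received n from Elena (nn), so Kira is Nn.
Every other individual is either homozygous by phenotype or has at least one consistent homozygous assignment, so the count is 3.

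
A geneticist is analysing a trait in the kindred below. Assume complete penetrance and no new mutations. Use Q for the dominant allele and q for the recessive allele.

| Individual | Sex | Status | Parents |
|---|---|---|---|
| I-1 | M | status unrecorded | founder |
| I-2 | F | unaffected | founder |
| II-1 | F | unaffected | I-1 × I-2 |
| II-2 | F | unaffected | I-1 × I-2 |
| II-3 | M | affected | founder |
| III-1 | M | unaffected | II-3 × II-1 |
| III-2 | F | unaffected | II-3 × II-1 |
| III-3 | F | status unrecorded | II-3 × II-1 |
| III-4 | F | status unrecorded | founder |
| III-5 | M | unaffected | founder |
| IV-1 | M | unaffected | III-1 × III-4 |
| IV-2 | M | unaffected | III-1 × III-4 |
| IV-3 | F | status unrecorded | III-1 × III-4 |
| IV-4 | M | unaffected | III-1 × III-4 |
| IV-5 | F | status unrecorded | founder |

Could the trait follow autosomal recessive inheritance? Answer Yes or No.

Yes

A consistent assignment under autosomal recessive exists: I-1 QQ, I-2 QQ, II-1 QQ, II-2 QQ, II-3 qq, III-1 Qq, III-2 Qq, III-3 Qq, III-4 QQ, III-5 QQ, IV-1 QQ, IV-2 QQ, IV-3 QQ, IV-4 QQ, IV-5 QQ.
In this assignment every recorded phenotype matches its genotype and every non-founder's genotype is obtainable from its parents' genotypes, so the pedigree is consistent.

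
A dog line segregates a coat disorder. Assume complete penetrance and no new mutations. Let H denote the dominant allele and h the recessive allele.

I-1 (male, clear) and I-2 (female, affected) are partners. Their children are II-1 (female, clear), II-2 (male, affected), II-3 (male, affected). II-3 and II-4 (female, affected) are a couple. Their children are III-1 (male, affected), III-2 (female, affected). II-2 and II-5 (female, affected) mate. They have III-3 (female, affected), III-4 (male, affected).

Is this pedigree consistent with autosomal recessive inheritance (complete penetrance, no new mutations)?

Yes

A consistent assignment under autosomal recessive exists: I-1 Hh, I-2 hh, II-1 Hh, II-2 hh, II-3 hh, II-4 hh, II-5 hh, III-1 hh, III-2 hh, III-3 hh, III-4 hh.
In this assignment every recorded phenotype matches its genotype and every non-founder's genotype is obtainable from its parents' genotypes, so the pedigree is consistent.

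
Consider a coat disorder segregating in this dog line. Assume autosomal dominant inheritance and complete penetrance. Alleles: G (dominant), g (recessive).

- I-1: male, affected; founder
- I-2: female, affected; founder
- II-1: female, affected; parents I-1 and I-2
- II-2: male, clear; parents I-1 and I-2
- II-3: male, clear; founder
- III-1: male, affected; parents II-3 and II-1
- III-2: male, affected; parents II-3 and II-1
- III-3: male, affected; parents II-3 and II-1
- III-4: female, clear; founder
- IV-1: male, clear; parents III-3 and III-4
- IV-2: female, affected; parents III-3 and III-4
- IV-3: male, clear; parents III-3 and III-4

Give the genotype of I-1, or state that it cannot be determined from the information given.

Gg

From phenotype alone, I-1 is GG or Gg.
I-1 is affected so carries G and passed g to II-2 (gg), so I-1 is Gg.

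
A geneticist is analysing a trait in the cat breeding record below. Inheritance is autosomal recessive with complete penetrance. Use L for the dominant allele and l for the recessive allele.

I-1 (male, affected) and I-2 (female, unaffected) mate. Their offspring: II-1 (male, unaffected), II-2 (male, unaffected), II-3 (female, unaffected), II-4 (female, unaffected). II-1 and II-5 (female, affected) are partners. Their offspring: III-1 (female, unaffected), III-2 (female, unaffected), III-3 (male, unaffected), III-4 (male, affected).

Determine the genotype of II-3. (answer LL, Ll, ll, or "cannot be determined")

Ll

From phenotype alone, II-3 is LL or Ll.
II-3 is unaffected so carries L and received l from I-1 (ll), so II-3 is Ll.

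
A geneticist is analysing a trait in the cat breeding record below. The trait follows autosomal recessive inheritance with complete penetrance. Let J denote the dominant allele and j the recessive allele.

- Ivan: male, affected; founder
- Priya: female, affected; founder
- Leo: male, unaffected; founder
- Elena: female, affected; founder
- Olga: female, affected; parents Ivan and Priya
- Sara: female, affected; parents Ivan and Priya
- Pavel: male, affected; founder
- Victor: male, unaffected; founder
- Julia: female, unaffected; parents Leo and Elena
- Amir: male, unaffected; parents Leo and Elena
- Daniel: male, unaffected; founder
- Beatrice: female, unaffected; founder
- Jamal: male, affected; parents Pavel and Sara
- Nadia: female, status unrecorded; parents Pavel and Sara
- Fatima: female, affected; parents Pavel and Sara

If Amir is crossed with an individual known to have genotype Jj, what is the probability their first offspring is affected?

Amir is unaffected so carries J and received j from Elena (jj), so Amir is Jj.
The cross gives 1/4 JJ : 1/2 Jj : 1/4 jj, so P(offspring is affected) = 1/4.

1/4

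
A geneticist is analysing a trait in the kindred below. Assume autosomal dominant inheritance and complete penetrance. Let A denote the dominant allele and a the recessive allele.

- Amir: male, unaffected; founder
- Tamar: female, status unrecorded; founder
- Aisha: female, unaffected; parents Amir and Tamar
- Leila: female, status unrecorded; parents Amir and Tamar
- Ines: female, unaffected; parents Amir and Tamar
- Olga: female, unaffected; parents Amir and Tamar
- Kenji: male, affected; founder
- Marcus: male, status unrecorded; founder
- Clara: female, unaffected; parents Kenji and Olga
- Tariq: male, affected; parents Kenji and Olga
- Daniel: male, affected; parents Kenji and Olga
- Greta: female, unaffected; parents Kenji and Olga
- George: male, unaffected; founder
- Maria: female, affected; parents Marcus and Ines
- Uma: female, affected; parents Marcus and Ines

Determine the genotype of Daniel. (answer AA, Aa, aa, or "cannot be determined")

From phenotype alone, Daniel is AA or Aa.
Daniel is affected so carries A and received a from Olga (aa), so Daniel is Aa.

Aa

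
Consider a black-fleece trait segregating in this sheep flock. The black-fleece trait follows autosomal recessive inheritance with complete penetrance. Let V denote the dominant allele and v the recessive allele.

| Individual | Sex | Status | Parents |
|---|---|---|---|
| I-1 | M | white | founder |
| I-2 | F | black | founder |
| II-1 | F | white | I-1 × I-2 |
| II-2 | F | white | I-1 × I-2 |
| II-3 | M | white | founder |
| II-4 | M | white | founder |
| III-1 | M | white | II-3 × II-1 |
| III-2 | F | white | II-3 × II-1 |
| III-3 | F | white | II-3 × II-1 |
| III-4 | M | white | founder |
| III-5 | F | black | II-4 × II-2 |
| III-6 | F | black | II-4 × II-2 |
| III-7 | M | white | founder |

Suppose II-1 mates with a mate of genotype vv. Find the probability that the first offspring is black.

1/2

II-1 is white so carries V and received v from I-2 (vv), so II-1 is Vv.
The cross gives 1/2 Vv : 1/2 vv, so P(offspring is black) = 1/2.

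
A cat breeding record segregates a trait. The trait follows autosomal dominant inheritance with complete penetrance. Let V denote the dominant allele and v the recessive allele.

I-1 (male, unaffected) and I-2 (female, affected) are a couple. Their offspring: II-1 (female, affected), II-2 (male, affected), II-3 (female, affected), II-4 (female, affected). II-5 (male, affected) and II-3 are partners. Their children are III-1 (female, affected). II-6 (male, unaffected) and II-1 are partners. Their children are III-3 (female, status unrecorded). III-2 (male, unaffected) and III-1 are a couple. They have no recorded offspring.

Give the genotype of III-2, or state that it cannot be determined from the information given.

vv

III-2 is unaffected, so III-2 is vv.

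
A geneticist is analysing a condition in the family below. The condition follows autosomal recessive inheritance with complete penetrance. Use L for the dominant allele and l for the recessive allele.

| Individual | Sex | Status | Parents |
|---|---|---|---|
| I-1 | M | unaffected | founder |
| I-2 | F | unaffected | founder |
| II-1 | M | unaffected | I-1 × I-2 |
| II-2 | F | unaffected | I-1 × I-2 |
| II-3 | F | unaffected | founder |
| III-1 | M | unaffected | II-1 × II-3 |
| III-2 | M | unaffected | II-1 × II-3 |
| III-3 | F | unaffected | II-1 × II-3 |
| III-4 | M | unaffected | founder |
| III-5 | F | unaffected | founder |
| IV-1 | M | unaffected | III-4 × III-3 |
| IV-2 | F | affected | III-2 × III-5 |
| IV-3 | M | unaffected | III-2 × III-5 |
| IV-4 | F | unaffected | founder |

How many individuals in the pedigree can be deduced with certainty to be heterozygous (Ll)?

2

Obligate heterozygotes: III-2 is unaffected so carries L and passed l to IV-2 (ll), so III-2 is Ll; III-5 is unaffected so carries L and passed l to IV-2 (ll), so III-5 is Ll.
Every other individual is either homozygous by phenotype or has at least one consistent homozygous assignment, so the count is 2.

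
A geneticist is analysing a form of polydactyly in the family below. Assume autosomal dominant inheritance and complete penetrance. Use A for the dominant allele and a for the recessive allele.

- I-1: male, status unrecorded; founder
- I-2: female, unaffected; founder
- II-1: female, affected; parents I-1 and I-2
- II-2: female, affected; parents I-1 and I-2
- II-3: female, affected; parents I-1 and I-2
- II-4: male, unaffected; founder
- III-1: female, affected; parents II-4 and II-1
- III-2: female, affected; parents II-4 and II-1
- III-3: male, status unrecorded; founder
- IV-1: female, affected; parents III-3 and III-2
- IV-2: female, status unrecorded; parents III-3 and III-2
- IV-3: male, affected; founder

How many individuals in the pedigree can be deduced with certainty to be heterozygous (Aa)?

Obligate heterozygotes: II-1 is affected so carries A and received a from I-2 (aa), so II-1 is Aa; II-2 is affected so carries A and received a from I-2 (aa), so II-2 is Aa; II-3 is affected so carries A and received a from I-2 (aa), so II-3 is Aa; III-1 is affected so carries A and received a from II-4 (aa), so III-1 is Aa; III-2 is affected so carries A and received a from II-4 (aa), so III-2 is Aa.
Every other individual is either homozygous by phenotype or has at least one consistent homozygous assignment, so the count is 5.

5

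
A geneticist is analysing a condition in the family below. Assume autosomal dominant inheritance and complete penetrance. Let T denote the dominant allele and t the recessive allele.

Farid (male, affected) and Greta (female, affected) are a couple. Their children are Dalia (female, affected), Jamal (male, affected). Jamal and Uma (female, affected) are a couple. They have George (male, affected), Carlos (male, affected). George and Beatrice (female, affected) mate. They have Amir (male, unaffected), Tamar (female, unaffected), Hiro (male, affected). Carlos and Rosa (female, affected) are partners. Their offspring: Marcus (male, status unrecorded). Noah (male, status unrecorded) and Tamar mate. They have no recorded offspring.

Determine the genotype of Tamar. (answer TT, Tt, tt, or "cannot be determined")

Tamar is unaffected, so Tamar is tt.

tt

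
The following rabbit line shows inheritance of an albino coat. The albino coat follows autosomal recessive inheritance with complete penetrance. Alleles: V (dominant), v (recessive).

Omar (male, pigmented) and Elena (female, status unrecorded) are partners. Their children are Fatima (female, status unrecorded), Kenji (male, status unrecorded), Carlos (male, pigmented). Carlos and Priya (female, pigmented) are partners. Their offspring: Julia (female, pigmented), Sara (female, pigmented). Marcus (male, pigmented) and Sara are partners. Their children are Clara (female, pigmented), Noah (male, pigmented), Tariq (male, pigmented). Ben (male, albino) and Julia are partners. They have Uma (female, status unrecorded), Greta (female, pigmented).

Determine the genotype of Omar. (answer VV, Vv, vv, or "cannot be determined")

cannot be determined

Omar's phenotype allows VV or Vv, and no parent or child forces a single allele at both positions; consistent genotype assignments exist with Omar as VV or Vv.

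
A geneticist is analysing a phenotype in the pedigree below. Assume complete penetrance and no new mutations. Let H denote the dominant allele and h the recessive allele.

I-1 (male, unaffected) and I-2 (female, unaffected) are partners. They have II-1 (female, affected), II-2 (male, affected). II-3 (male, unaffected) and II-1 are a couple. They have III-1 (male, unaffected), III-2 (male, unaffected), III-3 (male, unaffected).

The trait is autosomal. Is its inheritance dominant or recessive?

recessive

I-1 and I-2 are both unaffected yet have an affected child II-1. Under dominance, an affected child requires at least one affected parent, so the trait cannot be dominant.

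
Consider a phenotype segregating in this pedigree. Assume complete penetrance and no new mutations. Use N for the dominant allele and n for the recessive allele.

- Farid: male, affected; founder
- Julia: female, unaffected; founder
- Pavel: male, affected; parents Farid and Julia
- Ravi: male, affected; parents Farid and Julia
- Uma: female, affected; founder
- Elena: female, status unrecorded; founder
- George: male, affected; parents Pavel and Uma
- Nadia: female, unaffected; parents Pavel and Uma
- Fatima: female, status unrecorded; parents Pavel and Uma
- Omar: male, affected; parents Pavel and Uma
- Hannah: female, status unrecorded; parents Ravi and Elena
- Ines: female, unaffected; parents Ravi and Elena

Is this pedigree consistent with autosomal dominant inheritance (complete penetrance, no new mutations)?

A consistent assignment under autosomal dominant exists: Farid NN, Julia nn, Pavel Nn, Ravi Nn, Uma Nn, Elena Nn, George NN, Nadia nn, Fatima NN, Omar NN, Hannah NN, Ines nn.
In this assignment every recorded phenotype matches its genotype and every non-founder's genotype is obtainable from its parents' genotypes, so the pedigree is consistent.

Yes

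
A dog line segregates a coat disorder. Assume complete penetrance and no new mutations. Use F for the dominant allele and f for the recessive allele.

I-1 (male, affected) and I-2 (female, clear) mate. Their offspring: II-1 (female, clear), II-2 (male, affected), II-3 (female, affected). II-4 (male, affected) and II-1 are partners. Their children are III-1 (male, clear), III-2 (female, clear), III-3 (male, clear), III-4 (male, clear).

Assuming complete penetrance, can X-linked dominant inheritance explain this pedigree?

Under X-linked dominant, II-1 (clear, female) cannot arise from I-1 (affected) × I-2 (clear).

No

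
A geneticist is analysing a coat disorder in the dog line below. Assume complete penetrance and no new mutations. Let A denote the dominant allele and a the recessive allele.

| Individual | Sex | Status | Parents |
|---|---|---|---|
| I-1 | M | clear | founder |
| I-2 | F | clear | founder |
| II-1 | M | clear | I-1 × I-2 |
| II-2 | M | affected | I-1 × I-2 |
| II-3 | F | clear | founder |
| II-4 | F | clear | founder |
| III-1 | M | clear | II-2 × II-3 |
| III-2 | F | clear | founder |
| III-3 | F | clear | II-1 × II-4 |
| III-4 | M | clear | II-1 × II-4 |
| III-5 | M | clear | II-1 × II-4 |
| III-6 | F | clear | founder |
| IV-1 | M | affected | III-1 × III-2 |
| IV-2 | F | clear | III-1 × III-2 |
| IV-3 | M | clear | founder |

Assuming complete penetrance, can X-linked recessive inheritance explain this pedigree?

A consistent assignment under X-linked recessive exists: I-1 X^A Y, I-2 X^A X^a, II-1 X^A Y, II-2 X^a Y, II-3 X^A X^A, II-4 X^A X^A, III-1 X^A Y, III-2 X^A X^a, III-3 X^A X^A, III-4 X^A Y, III-5 X^A Y, III-6 X^A X^A, IV-1 X^a Y, IV-2 X^A X^A, IV-3 X^A Y.
In this assignment every recorded phenotype matches its genotype and every non-founder's genotype is obtainable from its parents' genotypes, so the pedigree is consistent.

Yes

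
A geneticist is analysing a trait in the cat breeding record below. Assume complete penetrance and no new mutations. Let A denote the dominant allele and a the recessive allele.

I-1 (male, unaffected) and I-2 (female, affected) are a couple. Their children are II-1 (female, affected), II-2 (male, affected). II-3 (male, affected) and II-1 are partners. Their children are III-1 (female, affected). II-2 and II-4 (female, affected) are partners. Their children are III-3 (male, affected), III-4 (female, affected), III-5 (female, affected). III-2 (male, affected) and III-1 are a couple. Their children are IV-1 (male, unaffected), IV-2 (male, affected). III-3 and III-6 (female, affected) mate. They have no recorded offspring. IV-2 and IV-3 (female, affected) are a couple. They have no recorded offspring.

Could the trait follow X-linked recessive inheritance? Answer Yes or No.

No

Under X-linked recessive, II-1 (affected, female) cannot arise from I-1 (unaffected) × I-2 (affected).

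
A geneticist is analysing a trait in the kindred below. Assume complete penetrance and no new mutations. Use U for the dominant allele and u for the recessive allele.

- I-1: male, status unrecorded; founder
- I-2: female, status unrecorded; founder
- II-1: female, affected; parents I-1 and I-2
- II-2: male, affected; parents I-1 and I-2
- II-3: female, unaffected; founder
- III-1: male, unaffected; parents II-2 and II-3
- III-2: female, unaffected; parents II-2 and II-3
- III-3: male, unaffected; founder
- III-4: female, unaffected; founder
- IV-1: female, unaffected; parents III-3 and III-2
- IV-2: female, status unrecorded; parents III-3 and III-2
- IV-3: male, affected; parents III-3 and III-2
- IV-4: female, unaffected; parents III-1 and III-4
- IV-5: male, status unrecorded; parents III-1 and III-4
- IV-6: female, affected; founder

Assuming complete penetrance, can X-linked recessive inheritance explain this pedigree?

Yes

A consistent assignment under X-linked recessive exists: I-1 X^u Y, I-2 X^U X^u, II-1 X^u X^u, II-2 X^u Y, II-3 X^U X^U, III-1 X^U Y, III-2 X^U X^u, III-3 X^U Y, III-4 X^U X^U, IV-1 X^U X^U, IV-2 X^U X^U, IV-3 X^u Y, IV-4 X^U X^U, IV-5 X^U Y, IV-6 X^u X^u.
In this assignment every recorded phenotype matches its genotype and every non-founder's genotype is obtainable from its parents' genotypes, so the pedigree is consistent.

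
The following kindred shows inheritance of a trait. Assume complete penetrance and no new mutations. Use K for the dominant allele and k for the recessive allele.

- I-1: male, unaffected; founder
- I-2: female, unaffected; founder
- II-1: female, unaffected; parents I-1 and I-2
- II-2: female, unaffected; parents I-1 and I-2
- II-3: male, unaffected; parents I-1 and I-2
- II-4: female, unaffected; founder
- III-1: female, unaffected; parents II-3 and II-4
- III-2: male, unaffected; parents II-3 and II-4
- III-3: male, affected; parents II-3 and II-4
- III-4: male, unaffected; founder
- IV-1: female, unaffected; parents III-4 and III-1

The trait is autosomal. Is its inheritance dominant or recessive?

recessive

II-3 and II-4 are both unaffected yet have an affected child III-3. Under dominance, an affected child requires at least one affected parent, so the trait cannot be dominant.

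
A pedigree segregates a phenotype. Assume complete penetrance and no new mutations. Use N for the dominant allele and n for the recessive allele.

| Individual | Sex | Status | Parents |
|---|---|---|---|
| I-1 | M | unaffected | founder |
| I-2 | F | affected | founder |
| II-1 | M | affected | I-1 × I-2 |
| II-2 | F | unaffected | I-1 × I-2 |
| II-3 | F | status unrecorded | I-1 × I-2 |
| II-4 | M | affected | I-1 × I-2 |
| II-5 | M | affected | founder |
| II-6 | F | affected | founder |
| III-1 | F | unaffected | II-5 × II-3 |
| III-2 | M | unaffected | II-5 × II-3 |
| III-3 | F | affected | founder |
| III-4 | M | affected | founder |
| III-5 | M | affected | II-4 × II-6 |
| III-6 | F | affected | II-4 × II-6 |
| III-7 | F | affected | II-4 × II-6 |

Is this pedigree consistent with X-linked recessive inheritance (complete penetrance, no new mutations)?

Yes

A consistent assignment under X-linked recessive exists: I-1 X^N Y, I-2 X^n X^n, II-1 X^n Y, II-2 X^N X^n, II-3 X^N X^n, II-4 X^n Y, II-5 X^n Y, II-6 X^n X^n, III-1 X^N X^n, III-2 X^N Y, III-3 X^n X^n, III-4 X^n Y, III-5 X^n Y, III-6 X^n X^n, III-7 X^n X^n.
In this assignment every recorded phenotype matches its genotype and every non-founder's genotype is obtainable from its parents' genotypes, so the pedigree is consistent.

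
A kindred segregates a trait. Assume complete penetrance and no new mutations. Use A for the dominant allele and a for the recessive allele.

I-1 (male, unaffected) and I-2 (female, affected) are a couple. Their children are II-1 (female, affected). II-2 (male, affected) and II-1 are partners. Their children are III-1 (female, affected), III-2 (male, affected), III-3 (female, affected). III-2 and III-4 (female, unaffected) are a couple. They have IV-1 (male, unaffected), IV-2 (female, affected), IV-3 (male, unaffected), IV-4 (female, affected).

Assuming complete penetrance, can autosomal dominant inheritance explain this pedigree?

A consistent assignment under autosomal dominant exists: I-1 aa, I-2 AA, II-1 Aa, II-2 AA, III-1 AA, III-2 Aa, III-3 AA, III-4 aa, IV-1 aa, IV-2 Aa, IV-3 aa, IV-4 Aa.
In this assignment every recorded phenotype matches its genotype and every non-founder's genotype is obtainable from its parents' genotypes, so the pedigree is consistent.

Yes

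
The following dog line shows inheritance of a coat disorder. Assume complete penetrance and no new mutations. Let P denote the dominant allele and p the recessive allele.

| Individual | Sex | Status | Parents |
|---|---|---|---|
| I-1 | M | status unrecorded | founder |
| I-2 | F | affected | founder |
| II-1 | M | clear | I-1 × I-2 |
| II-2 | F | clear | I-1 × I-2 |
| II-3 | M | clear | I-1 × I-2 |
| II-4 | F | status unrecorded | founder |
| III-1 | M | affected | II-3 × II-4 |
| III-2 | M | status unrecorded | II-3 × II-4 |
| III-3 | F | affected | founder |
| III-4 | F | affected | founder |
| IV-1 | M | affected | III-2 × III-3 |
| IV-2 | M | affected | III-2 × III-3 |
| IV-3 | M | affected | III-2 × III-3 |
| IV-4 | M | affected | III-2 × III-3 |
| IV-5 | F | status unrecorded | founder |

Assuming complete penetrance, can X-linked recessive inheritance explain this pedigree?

Under X-linked recessive, II-1 (clear, male) cannot arise from I-1 (unrecorded) × I-2 (affected).

No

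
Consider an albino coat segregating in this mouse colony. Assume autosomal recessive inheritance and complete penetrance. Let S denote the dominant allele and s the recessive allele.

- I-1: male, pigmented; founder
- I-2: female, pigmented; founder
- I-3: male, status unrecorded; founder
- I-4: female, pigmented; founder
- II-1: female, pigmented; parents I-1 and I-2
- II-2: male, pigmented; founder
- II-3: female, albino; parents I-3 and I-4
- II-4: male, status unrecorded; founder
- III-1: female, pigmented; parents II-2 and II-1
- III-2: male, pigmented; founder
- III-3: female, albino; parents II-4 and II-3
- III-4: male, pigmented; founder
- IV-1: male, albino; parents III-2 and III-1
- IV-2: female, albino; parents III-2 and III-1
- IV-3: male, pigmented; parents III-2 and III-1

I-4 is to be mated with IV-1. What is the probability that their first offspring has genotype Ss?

1/2

I-4 is pigmented so carries S and passed s to II-3 (ss), so I-4 is Ss.
IV-1 is albino, so IV-1 is ss.
The cross gives 1/2 Ss : 1/2 ss, so P(offspring has genotype Ss) = 1/2.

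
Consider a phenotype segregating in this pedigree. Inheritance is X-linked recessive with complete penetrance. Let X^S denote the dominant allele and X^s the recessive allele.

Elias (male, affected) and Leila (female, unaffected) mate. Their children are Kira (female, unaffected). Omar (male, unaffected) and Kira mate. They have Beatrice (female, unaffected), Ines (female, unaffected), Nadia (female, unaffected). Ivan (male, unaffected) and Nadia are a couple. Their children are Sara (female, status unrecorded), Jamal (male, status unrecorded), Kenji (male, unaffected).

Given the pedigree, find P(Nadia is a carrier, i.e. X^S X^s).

1/3

Omar is unaffected, so Omar is X^S Y.
Kira is unaffected so carries S and received s from Elias (X^s Y), so Kira is X^S X^s.
Their cross gives offspring ratios 1/2 X^S X^S : 1/2 X^S X^s. Conditioning on Nadia being unaffected, P(X^S X^s) = 1/2 / 1 = 1/2 before taking Nadia's own offspring into account.
Ivan is unaffected, so Ivan is X^S Y.
Now use Nadia's offspring. Probability of each recorded status — unaffected son Kenji: 1/2 if Nadia is X^S X^s, 1 if X^S X^S. (Sara, Jamal: equally likely either way, so uninformative.)
Bayes: P(X^S X^s) = 1/2·1/2 / (1/2·1/2 + 1/2·1) = 1/3.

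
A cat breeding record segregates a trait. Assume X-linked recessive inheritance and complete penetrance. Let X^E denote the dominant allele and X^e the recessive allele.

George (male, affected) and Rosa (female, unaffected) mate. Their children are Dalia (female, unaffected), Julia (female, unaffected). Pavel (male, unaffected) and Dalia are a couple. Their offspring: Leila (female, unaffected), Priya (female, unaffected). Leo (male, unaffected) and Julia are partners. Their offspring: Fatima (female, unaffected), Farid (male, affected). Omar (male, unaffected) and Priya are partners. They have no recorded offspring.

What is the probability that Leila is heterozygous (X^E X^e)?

Pavel is unaffected, so Pavel is X^E Y.
Dalia is unaffected so carries E and received e from George (X^e Y), so Dalia is X^E X^e.
Their cross gives offspring ratios 1/2 X^E X^E : 1/2 X^E X^e. Conditioning on Leila being unaffected, P(X^E X^e) = 1/2 / 1 = 1/2.

1/2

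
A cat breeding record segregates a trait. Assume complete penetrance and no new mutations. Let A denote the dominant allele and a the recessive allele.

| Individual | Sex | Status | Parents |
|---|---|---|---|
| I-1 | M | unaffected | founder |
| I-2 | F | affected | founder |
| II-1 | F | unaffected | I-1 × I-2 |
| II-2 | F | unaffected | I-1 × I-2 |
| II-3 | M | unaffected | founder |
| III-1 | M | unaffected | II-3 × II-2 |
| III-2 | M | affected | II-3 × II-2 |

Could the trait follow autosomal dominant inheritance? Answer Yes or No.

Under autosomal dominant, III-2 (affected, male) cannot arise from II-3 (unaffected) × II-2 (unaffected).

No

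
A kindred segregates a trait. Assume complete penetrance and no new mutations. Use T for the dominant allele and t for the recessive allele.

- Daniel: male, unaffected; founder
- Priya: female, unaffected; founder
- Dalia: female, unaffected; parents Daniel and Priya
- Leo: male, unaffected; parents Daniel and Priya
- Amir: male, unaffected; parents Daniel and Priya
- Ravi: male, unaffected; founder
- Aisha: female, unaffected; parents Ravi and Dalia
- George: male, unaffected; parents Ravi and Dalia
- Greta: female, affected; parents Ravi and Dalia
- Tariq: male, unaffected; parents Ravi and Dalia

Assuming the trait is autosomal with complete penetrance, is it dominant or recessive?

Ravi and Dalia are both unaffected yet have an affected child Greta. Under dominance, an affected child requires at least one affected parent, so the trait cannot be dominant.

recessive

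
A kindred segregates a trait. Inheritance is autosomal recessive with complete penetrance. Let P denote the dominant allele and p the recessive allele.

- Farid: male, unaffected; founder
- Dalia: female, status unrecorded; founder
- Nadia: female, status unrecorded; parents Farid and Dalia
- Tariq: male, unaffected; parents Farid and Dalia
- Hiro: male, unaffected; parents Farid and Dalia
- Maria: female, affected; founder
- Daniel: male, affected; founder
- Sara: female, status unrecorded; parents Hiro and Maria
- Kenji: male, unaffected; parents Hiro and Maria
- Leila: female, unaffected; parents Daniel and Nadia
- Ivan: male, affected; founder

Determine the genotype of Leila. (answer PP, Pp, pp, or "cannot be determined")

From phenotype alone, Leila is PP or Pp.
Leila is unaffected so carries P and received p from Daniel (pp), so Leila is Pp.

Pp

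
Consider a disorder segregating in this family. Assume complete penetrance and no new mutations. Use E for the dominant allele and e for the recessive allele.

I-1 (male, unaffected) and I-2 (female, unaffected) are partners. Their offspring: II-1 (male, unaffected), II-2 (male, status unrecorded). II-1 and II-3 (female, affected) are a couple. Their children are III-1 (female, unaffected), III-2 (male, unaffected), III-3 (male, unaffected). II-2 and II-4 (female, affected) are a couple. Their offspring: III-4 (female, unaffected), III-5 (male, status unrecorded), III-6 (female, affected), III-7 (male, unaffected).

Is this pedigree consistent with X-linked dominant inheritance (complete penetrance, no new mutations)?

A consistent assignment under X-linked dominant exists: I-1 X^e Y, I-2 X^e X^e, II-1 X^e Y, II-2 X^e Y, II-3 X^E X^e, II-4 X^E X^e, III-1 X^e X^e, III-2 X^e Y, III-3 X^e Y, III-4 X^e X^e, III-5 X^E Y, III-6 X^E X^e, III-7 X^e Y.
In this assignment every recorded phenotype matches its genotype and every non-founder's genotype is obtainable from its parents' genotypes, so the pedigree is consistent.

Yes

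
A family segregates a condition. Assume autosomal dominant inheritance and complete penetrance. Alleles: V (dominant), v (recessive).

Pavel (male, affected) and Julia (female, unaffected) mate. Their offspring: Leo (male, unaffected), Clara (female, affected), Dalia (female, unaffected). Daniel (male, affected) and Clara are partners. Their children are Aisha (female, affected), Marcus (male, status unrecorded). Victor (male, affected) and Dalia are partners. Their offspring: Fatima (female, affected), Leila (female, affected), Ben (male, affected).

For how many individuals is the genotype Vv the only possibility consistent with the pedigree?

5

Obligate heterozygotes: Pavel is affected so carries V and passed v to Leo (vv), so Pavel is Vv; Clara is affected so carries V and received v from Julia (vv), so Clara is Vv; Fatima is affected so carries V and received v from Dalia (vv), so Fatima is Vv; Leila is affected so carries V and received v from Dalia (vv), so Leila is Vv; Ben is affected so carries V and received v from Dalia (vv), so Ben is Vv.
Every other individual is either homozygous by phenotype or has at least one consistent homozygous assignment, so the count is 5.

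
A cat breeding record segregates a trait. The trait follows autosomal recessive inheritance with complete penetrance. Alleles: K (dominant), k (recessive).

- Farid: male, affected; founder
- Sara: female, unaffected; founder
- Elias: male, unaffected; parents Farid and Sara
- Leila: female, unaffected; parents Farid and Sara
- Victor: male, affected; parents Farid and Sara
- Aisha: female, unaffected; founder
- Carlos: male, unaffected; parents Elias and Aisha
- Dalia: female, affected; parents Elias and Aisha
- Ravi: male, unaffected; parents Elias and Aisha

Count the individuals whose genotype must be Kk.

Obligate heterozygotes: Sara is unaffected so carries K and passed k to Victor (kk), so Sara is Kk; Elias is unaffected so carries K and received k from Farid (kk), so Elias is Kk; Leila is unaffected so carries K and received k from Farid (kk), so Leila is Kk; Aisha is unaffected so carries K and passed k to Dalia (kk), so Aisha is Kk.
Every other individual is either homozygous by phenotype or has at least one consistent homozygous assignment, so the count is 4.

4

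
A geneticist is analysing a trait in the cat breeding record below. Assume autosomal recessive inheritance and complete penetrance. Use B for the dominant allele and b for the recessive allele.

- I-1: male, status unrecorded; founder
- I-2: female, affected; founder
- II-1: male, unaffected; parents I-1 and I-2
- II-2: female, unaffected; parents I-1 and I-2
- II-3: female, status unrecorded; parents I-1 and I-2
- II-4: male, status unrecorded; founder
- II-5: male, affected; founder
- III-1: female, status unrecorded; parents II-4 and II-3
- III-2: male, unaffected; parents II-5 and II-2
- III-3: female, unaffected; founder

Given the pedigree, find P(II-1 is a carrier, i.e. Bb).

II-1 is unaffected so carries B and received b from I-2 (bb), so II-1 is Bb, giving P(Bb) = 1.

1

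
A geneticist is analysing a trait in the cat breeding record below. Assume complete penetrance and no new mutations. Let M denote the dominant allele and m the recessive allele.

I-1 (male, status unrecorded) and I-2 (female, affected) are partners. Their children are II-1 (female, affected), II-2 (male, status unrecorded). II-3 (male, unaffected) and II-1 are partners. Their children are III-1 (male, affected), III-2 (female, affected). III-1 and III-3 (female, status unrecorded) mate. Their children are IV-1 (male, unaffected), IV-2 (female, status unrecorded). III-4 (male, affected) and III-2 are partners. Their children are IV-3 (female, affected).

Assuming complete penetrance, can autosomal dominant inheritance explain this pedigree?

Yes

A consistent assignment under autosomal dominant exists: I-1 MM, I-2 MM, II-1 MM, II-2 MM, II-3 mm, III-1 Mm, III-2 Mm, III-3 Mm, III-4 MM, IV-1 mm, IV-2 MM, IV-3 MM.
In this assignment every recorded phenotype matches its genotype and every non-founder's genotype is obtainable from its parents' genotypes, so the pedigree is consistent.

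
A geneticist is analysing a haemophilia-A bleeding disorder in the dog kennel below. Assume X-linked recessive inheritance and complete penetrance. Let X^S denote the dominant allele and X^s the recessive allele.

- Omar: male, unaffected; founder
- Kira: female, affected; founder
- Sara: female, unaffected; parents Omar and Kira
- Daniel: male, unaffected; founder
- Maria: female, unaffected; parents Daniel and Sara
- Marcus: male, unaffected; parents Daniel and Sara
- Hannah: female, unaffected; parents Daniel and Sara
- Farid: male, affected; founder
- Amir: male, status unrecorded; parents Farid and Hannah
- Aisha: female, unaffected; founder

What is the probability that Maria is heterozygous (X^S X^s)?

Daniel is unaffected, so Daniel is X^S Y.
Sara is unaffected so carries S and received s from Kira (X^s X^s), so Sara is X^S X^s.
Their cross gives offspring ratios 1/2 X^S X^S : 1/2 X^S X^s. Conditioning on Maria being unaffected, P(X^S X^s) = 1/2 / 1 = 1/2.

1/2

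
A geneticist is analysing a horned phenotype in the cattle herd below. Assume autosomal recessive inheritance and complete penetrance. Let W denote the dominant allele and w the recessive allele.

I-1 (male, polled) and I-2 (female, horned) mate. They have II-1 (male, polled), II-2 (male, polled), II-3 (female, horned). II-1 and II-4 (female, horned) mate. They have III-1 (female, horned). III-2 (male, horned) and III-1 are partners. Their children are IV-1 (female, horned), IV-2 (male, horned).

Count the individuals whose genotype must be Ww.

3

Obligate heterozygotes: I-1 is polled so carries W and passed w to II-3 (ww), so I-1 is Ww; II-1 is polled so carries W and received w from I-2 (ww), so II-1 is Ww; II-2 is polled so carries W and received w from I-2 (ww), so II-2 is Ww.
Every other individual is either homozygous by phenotype or has at least one consistent homozygous assignment, so the count is 3.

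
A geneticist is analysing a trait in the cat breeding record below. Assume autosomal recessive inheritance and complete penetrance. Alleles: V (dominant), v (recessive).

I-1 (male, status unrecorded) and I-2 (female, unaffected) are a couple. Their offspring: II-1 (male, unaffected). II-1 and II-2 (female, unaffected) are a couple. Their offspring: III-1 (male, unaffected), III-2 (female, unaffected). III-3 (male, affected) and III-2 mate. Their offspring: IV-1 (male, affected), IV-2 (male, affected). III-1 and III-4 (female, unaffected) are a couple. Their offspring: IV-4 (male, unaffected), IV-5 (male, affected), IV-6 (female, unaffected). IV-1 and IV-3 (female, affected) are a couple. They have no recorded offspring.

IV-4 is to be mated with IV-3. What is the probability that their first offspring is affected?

III-1 is unaffected so carries V and passed v to IV-5 (vv), so III-1 is Vv.
III-4 is unaffected so carries V and passed v to IV-5 (vv), so III-4 is Vv.
IV-4 is an unaffected offspring of III-1 (Vv) × III-4 (Vv), whose cross gives 1/4 VV : 1/2 Vv : 1/4 vv; conditioning on being unaffected, IV-4 is VV with probability 1/3, Vv with probability 2/3.
IV-3 is affected, so IV-3 is vv.
Summing over parental genotype combinations, P(offspring is affected) = 2/3·1/2 = 1/3.

1/3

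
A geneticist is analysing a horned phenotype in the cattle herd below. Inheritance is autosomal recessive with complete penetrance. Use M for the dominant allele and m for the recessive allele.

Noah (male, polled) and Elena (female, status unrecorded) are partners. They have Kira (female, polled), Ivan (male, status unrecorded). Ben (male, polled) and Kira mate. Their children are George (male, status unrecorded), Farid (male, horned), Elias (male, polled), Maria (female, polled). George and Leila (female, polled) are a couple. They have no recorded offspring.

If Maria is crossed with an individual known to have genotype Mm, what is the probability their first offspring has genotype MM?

1/3

Ben is polled so carries M and passed m to Farid (mm), so Ben is Mm.
Kira is polled so carries M and passed m to Farid (mm), so Kira is Mm.
Maria is a polled offspring of Ben (Mm) × Kira (Mm), whose cross gives 1/4 MM : 1/2 Mm : 1/4 mm; conditioning on being polled, Maria is MM with probability 1/3, Mm with probability 2/3.
Summing over parental genotype combinations, P(offspring has genotype MM) = 1/3·1/2 + 2/3·1/4 = 1/3.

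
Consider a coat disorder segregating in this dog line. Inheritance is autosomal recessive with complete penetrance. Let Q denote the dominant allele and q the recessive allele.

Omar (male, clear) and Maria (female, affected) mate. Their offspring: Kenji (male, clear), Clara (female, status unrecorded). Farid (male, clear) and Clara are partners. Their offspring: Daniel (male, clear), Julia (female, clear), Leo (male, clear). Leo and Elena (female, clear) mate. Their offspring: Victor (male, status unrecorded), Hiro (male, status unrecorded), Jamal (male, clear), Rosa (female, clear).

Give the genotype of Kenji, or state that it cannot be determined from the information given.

From phenotype alone, Kenji is QQ or Qq.
Kenji is clear so carries Q and received q from Maria (qq), so Kenji is Qq.

Qq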